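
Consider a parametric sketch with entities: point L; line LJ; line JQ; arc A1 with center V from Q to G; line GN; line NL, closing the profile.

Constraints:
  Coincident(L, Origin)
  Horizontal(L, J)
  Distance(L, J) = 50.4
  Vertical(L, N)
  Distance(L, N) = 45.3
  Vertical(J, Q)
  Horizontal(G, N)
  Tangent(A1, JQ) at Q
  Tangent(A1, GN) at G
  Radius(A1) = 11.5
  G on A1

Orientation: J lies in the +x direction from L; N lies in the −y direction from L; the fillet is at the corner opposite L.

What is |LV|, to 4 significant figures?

51.53

L and N share the same x with |LN| = 45.3 and N on the −y side, so N = (0.000, -45.30). The virtual corner opposite L is at (50.40, -45.30). Since A1 is tangent to JQ there, VQ ⟂ JQ and tangency of A1 to GN means the radius VG is perpendicular to GN, with radius 11.5, so the center V sits 11.5 in from both sides at V = (38.90, -33.80). Then |LV| = |V − L| = 51.53.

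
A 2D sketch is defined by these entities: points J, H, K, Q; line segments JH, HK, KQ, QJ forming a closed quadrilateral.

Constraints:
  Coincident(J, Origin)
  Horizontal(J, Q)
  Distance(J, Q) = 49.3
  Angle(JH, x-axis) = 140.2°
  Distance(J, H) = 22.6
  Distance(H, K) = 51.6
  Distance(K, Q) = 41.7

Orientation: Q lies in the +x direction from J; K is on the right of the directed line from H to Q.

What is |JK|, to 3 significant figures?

29.6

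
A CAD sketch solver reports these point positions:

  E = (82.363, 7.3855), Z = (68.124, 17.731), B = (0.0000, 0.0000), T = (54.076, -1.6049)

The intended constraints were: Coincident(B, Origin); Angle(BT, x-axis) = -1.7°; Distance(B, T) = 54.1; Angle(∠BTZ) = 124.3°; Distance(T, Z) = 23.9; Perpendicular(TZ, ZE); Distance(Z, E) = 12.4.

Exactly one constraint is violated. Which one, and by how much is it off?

Distance(Z, E) = 12.4 — off by 5.20.

B = (0.00, 0.00) ✓; BT at -1.700° ✓; |BT| = 54.10 ✓; ∠BTZ = 124.3° ✓; |TZ| = 23.90 ✓; ∠(TZ, ZE) = 90.00° ✓; |ZE| = 17.60 ✗.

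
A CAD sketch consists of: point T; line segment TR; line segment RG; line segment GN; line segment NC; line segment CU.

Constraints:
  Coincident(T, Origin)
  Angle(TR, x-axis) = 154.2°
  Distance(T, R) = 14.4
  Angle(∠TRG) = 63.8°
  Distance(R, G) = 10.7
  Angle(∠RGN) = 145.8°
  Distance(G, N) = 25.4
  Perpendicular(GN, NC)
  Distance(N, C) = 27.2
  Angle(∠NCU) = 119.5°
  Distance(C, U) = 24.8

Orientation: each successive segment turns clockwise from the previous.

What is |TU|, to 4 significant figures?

26.29

GN is perpendicular to NC, so NC runs at -86.20°; with |NC| = 27.2, C = (22.61, -12.60). ∠NCU = 119.5° gives CU at -146.7° from the x-axis; with |CU| = 24.8, U = (1.886, -26.22). Then |TU| = |U − T| = 26.29.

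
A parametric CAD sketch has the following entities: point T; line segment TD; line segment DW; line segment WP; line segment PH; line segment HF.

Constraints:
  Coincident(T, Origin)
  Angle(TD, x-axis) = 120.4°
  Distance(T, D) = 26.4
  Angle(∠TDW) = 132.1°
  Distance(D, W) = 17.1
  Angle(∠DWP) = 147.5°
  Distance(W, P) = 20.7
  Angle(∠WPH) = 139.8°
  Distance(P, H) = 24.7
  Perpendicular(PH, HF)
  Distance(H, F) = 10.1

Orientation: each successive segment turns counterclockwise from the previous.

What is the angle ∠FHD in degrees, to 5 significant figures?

56.932°

T is at the origin; TD runs at 120.4° with length 26.4, so D = (-13.359, 22.770). ∠TDW = 132.1° gives DW at 168.30° from the x-axis; with |DW| = 17.1, W = (-30.104, 26.238). ∠DWP = 147.5° gives WP at -159.20° from the x-axis; with |WP| = 20.7, P = (-49.455, 18.887). ∠WPH = 139.8° gives PH at -119.00° from the x-axis; with |PH| = 24.7, H = (-61.430, -2.7158). PH ⟂ HF, so HF runs at -29.000°; with |HF| = 10.1, F = (-52.596, -7.6124). Then cos ∠FHD = HF·HD / (|HF||HD|), giving 56.932°.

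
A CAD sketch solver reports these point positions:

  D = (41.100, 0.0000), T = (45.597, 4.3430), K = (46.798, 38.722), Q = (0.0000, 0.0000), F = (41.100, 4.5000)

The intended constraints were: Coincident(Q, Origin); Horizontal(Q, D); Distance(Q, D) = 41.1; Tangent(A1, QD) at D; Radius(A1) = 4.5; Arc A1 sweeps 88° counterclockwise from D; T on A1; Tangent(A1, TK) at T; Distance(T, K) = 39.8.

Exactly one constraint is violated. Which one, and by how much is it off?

Distance(T, K) = 39.8 — off by 5.40.

Q = (0.00, 0.00) ✓; Q.y = 0.00, D.y = 0.00 ✓; |QD| = 41.10 ✓; ∠(FD, DQ) = 90.00° ✓; |FD| = 4.500 ✓; bearing(F→T) − bearing(F→D) = 88.00° ✓; |FT| = 4.500 ✓; ∠(FT, TK) = 90.00° ✓; |TK| = 34.40 ✗.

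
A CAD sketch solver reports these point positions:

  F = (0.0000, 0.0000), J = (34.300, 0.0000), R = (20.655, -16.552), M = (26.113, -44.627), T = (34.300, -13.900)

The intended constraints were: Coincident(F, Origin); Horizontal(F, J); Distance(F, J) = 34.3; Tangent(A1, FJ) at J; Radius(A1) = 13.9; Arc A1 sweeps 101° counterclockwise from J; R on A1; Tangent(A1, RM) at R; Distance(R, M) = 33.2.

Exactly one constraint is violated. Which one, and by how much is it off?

Distance(R, M) = 33.2 — off by 4.60.

F = (0.00, 0.00) ✓; F.y = 0.00, J.y = 0.00 ✓; |FJ| = 34.30 ✓; ∠(TJ, JF) = 90.00° ✓; |TJ| = 13.90 ✓; bearing(T→R) − bearing(T→J) = 101.0° ✓; |TR| = 13.90 ✓; ∠(TR, RM) = 90.00° ✓; |RM| = 28.60 ✗.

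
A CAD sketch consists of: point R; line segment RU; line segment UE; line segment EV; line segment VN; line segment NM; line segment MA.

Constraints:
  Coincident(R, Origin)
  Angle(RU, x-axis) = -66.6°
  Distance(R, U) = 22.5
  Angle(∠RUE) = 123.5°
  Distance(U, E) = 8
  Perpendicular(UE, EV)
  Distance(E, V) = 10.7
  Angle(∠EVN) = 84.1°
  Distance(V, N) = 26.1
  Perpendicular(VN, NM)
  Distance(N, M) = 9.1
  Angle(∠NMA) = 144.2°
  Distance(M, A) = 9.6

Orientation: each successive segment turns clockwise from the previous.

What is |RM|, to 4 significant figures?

20.33

R is at the origin; RU runs at -66.6° with length 22.5, so U = (8.936, -20.65). ∠RUE = 123.5° gives UE at -123.1° from the x-axis; with |UE| = 8.0, E = (4.567, -27.35). UE is perpendicular to EV, so EV runs at 146.9°; with |EV| = 10.7, V = (-4.397, -21.51). ∠EVN = 84.1° gives VN at 51.00° from the x-axis; with |VN| = 26.1, N = (12.03, -1.224). VN is perpendicular to NM, so NM runs at -39.00°; with |NM| = 9.1, M = (19.10, -6.951). Then |RM| = |M − R| = 20.33.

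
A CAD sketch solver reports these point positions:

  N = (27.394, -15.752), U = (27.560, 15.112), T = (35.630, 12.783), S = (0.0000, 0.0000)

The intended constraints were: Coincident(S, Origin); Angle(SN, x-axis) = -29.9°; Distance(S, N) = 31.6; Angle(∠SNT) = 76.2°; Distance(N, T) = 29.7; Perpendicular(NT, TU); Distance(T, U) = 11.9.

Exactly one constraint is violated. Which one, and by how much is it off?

Distance(T, U) = 11.9 — off by 3.50.

S = (0.00, 0.00) ✓; SN at -29.90° ✓; |SN| = 31.60 ✓; ∠SNT = 76.20° ✓; |NT| = 29.70 ✓; ∠(NT, TU) = 90.00° ✓; |TU| = 8.399 ✗.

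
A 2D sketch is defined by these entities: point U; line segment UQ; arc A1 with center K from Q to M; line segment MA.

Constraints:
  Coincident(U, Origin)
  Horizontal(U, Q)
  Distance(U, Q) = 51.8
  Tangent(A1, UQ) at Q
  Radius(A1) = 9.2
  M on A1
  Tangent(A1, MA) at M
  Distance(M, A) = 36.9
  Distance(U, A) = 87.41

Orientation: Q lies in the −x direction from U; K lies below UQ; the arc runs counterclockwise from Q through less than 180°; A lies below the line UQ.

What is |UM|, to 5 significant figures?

59.483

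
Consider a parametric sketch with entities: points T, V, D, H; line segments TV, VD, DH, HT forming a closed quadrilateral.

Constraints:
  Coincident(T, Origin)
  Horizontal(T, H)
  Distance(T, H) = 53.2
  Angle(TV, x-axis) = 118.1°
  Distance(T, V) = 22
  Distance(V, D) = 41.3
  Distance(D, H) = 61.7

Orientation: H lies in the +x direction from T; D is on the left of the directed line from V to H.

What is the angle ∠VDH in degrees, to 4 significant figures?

77.58°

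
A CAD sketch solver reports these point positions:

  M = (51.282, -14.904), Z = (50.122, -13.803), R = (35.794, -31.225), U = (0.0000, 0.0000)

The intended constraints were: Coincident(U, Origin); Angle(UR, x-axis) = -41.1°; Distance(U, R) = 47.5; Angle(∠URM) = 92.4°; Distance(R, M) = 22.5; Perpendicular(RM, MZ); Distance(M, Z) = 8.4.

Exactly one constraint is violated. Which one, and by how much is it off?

Distance(M, Z) = 8.4 — off by 6.80.

U = (0.00, 0.00) ✓; UR at -41.10° ✓; |UR| = 47.50 ✓; ∠URM = 92.40° ✓; |RM| = 22.50 ✓; ∠(RM, MZ) = 89.99° ✓; |MZ| = 1.599 ✗.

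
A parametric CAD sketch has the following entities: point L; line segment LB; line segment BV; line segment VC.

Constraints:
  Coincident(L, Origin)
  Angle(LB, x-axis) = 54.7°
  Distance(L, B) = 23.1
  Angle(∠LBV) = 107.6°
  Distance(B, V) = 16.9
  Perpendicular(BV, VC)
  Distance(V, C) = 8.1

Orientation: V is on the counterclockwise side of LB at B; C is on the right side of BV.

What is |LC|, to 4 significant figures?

38.44

L is at the origin; LB runs at 54.7° with length 23.1, so B = 23.1·(cos 54.7°, sin 54.7°) = (13.35, 18.85). ∠LBV = 107.6°, so BV runs at 54.7° + (180° − 107.6°) = 127.1° from the x-axis; with |BV| = 16.9, V = B + 16.9·(cos 127.1°, sin 127.1°) = (3.154, 32.33). BV ⟂ VC; with |VC| = 8.1 on the right of BV, C = V + 8.1·(0.7976, 0.6032) = (9.615, 37.22). Then |LC| = |C − L| = 38.44.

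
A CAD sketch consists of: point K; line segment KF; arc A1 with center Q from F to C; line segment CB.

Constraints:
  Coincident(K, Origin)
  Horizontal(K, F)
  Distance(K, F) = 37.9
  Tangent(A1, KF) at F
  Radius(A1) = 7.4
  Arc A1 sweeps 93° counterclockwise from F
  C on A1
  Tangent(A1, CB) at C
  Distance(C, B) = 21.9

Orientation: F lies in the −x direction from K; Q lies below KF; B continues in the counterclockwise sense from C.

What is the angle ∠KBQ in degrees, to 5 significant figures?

40.435°

On A1, F sits at bearing 90° from Q; a 93° counterclockwise sweep puts C at bearing 183°, so C = Q + 7.4·(cos 183°, sin 183°) = (-45.290, -7.7873). A1 meets CB tangentially, so QC is at right angles to CB, so CB runs along (−sin 183°, cos 183°); with |CB| = 21.9, B = (-44.144, -29.657). Then cos ∠KBQ = BK·BQ / (|BK||BQ|), giving 40.435°.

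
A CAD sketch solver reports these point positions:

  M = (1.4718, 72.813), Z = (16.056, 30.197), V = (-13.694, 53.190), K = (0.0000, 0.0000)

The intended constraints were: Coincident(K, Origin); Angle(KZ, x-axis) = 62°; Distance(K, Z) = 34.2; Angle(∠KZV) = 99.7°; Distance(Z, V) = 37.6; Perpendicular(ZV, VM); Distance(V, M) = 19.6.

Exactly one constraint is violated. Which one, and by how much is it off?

Distance(V, M) = 19.6 — off by 5.20.

K = (0.00, 0.00) ✓; KZ at 62.00° ✓; |KZ| = 34.20 ✓; ∠KZV = 99.70° ✓; |ZV| = 37.60 ✓; ∠(ZV, VM) = 90.00° ✓; |VM| = 24.80 ✗.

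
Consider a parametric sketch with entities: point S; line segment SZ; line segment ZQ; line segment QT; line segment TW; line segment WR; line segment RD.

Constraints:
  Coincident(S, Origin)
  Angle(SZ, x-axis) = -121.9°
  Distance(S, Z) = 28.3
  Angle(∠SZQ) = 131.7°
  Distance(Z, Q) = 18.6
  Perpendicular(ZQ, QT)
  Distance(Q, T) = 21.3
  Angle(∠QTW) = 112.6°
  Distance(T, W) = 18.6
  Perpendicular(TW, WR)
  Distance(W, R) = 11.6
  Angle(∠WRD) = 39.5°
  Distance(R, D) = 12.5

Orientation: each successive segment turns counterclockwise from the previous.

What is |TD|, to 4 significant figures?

10.83

S is at the origin; SZ runs at -121.9° with length 28.3, so Z = (-14.95, -24.03). ∠SZQ = 131.7° gives ZQ at -73.60° from the x-axis; with |ZQ| = 18.6, Q = (-9.703, -41.87). ZQ ⟂ QT, so QT runs at 16.40°; with |QT| = 21.3, T = (10.73, -35.86). ∠QTW = 112.6° gives TW at 83.80° from the x-axis; with |TW| = 18.6, W = (12.74, -17.36). The perpendicularity gives WR at right angles to TW, so WR runs at 173.8°; with |WR| = 11.6, R = (1.207, -16.11). ∠WRD = 39.5° gives RD at -45.70° from the x-axis; with |RD| = 12.5, D = (9.937, -25.06). Then |TD| = |D − T| = 10.83.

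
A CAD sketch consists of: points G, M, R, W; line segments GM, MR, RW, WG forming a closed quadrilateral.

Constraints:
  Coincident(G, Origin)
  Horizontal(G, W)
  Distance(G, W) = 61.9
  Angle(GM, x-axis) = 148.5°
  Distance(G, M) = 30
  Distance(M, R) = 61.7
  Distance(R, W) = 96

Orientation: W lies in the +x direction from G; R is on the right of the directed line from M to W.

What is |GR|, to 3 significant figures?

51.1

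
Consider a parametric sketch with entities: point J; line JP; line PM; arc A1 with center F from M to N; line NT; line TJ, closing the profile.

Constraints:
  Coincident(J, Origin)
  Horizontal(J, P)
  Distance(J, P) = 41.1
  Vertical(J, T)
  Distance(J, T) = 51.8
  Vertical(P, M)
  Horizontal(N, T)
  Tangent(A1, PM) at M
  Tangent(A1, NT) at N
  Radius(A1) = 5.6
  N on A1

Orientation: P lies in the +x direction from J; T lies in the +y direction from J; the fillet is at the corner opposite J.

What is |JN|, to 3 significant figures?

62.8

J is at the origin; J and P share the same y with |JP| = 41.1 and P on the +x side, so P = (41.1, 0.00). J and T share the same x with |JT| = 51.8 and T on the +y side, so T = (0.00, 51.8). The virtual corner opposite J is at (41.1, 51.8). The tangent condition forces FM to be normal to PM and A1 meets NT tangentially, so FN is at right angles to NT, with radius 5.6, so the center F sits 5.6 in from both sides at F = (35.5, 46.2). That places the tangent points at M = (41.1, 46.2) on PM and N = (35.5, 51.8) on NT. Then |JN| = |N − J| = 62.8.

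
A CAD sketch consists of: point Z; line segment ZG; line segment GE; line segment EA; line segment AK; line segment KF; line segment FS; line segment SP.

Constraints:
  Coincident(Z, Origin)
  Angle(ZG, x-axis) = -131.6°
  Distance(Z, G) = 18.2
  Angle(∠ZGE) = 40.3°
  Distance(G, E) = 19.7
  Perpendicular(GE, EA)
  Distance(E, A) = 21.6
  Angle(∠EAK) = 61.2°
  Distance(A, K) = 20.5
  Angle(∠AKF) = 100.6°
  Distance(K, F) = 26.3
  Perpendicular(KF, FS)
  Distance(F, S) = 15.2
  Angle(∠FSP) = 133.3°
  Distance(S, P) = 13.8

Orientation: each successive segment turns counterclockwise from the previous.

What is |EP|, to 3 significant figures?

11.3

Z is at the origin; ZG runs at -131.6° with length 18.2, so G = (-12.1, -13.6). ∠ZGE = 40.3° gives GE at 8.10° from the x-axis; with |GE| = 19.7, E = (7.42, -10.8). GE is perpendicular to EA, so EA runs at 98.1°; with |EA| = 21.6, A = (4.38, 10.6). ∠EAK = 61.2° gives AK at -143° from the x-axis; with |AK| = 20.5, K = (-12.0, -1.76). ∠AKF = 100.6° gives KF at -63.7° from the x-axis; with |KF| = 26.3, F = (-0.364, -25.3). KF ⟂ FS, so FS runs at 26.3°; with |FS| = 15.2, S = (13.3, -18.6). ∠FSP = 133.3° gives SP at 73.0° from the x-axis; with |SP| = 13.8, P = (17.3, -5.40). Then |EP| = |P − E| = 11.3.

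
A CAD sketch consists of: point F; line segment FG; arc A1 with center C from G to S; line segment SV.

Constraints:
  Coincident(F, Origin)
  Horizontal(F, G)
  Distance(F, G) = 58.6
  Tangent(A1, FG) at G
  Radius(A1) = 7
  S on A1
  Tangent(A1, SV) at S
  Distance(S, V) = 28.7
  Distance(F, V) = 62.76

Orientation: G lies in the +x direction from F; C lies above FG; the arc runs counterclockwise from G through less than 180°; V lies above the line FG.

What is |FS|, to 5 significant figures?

65.616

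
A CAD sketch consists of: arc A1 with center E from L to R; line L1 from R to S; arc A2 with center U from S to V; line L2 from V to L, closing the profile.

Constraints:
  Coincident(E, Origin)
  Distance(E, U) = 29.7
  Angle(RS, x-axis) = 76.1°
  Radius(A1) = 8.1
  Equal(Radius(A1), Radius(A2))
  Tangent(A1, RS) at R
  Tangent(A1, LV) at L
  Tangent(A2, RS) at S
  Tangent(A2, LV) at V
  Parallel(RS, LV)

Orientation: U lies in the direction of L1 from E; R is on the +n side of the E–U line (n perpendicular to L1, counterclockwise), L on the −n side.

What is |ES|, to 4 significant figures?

30.78

Tangency of A1 to both parallel lines with radius 8.1 puts R and L at E ± 8.1·n: R = (-7.863, 1.946), L = (7.863, -1.946). Equal radii place S and V the same way about U: S = U + 8.1·n = (-0.7280, 30.78), V = U − 8.1·n = (15.00, 26.88). Then |ES| = |S − E| = 30.78.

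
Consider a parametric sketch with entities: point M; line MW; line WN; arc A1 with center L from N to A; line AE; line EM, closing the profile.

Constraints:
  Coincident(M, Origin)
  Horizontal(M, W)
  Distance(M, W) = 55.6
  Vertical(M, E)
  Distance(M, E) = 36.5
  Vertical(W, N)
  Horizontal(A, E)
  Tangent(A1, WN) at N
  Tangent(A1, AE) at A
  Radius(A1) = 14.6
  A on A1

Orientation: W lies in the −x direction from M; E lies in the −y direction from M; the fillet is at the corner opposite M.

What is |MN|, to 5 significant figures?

59.758

M is at the origin; MW is horizontal with |MW| = 55.6 and W on the −x side, so W = (-55.600, 0.0000). ME is vertical with |ME| = 36.5 and E on the −y side, so E = (0.0000, -36.500). The virtual corner opposite M is at (-55.600, -36.500). Since A1 is tangent to WN there, LN ⟂ WN and the tangent condition forces LA to be normal to AE, with radius 14.6, so the center L sits 14.6 in from both sides at L = (-41.000, -21.900). That places the tangent points at N = (-55.600, -21.900) on WN and A = (-41.000, -36.500) on AE. Then |MN| = |N − M| = 59.758.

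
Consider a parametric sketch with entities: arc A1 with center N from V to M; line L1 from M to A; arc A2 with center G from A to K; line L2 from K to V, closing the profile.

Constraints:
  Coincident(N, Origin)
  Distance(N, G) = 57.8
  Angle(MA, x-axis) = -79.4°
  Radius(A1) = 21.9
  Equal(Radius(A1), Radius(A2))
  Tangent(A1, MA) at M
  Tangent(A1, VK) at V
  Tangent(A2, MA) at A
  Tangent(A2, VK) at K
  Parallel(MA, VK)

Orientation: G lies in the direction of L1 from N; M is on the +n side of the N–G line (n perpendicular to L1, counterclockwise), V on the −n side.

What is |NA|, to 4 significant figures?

61.81

The slot axis is L1's direction at -79.4°, so u = (cos -79.4°, sin -79.4°) = (0.1840, -0.9829) and n = (−sin -79.4°, cos -79.4°) = (0.9829, 0.1840). N is at the origin and G lies 57.8 along u from N, so G = 57.8·u = (10.63, -56.81). Tangency of A1 to both parallel lines with radius 21.9 puts M and V at N ± 21.9·n: M = (21.53, 4.029), V = (-21.53, -4.029). Equal radii place A and K the same way about G: A = G + 21.9·n = (32.16, -52.79), K = G − 21.9·n = (-10.89, -60.84). Then |NA| = |A − N| = 61.81.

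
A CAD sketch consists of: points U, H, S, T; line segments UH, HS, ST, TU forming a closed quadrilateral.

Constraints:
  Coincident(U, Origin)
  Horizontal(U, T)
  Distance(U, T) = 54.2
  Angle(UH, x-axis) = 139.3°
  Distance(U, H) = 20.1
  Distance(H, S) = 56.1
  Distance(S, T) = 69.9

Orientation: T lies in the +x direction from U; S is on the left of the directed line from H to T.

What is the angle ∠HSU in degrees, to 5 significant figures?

18.987°

Checks: |HS| = 56.10 ✓; |ST| = 69.90 ✓.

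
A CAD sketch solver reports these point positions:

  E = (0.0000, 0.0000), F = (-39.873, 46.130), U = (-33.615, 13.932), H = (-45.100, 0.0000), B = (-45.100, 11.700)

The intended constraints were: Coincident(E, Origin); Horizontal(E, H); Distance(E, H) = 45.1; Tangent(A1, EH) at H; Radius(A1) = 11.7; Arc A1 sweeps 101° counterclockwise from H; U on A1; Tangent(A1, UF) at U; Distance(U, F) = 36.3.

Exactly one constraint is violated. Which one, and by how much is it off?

Distance(U, F) = 36.3 — off by 3.50.

E = (0.00, 0.00) ✓; E.y = 0.00, H.y = 0.00 ✓; |EH| = 45.10 ✓; ∠(BH, HE) = 90.00° ✓; |BH| = 11.70 ✓; bearing(B→U) − bearing(B→H) = 101.0° ✓; |BU| = 11.70 ✓; ∠(BU, UF) = 90.00° ✓; |UF| = 32.80 ✗.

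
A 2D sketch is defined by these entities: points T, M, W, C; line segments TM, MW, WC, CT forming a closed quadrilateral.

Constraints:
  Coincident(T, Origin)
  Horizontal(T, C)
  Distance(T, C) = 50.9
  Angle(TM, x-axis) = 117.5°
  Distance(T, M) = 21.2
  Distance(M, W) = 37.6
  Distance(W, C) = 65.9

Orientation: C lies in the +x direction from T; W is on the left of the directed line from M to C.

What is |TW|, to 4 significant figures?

52.01

Checks: |MW| = 37.60 ✓; |WC| = 65.90 ✓.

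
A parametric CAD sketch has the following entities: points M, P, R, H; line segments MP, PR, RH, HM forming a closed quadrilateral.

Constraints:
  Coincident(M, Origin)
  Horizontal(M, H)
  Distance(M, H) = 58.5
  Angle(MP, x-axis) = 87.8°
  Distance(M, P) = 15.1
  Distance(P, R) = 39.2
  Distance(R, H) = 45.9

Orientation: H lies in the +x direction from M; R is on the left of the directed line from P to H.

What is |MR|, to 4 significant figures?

49.88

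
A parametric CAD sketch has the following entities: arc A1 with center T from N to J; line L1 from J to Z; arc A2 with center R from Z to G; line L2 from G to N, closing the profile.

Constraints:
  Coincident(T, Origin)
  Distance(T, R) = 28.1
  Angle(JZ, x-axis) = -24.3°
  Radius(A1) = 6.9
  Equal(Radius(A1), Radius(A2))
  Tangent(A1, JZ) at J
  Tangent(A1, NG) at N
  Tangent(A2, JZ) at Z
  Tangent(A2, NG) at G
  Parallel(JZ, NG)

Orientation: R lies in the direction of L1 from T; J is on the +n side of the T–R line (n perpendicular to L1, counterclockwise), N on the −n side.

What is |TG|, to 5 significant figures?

28.935

The slot axis is L1's direction at -24.3°, so u = (cos -24.3°, sin -24.3°) = (0.91140, -0.41151) and n = (−sin -24.3°, cos -24.3°) = (0.41151, 0.91140). T is at the origin and R lies 28.1 along u from T, so R = 28.1·u = (25.610, -11.564). Tangency of A1 to both parallel lines with radius 6.9 puts J and N at T ± 6.9·n: J = (2.8394, 6.2887), N = (-2.8394, -6.2887). Equal radii place Z and G the same way about R: Z = R + 6.9·n = (28.450, -5.2749), G = R − 6.9·n = (22.771, -17.852). Then |TG| = |G − T| = 28.935.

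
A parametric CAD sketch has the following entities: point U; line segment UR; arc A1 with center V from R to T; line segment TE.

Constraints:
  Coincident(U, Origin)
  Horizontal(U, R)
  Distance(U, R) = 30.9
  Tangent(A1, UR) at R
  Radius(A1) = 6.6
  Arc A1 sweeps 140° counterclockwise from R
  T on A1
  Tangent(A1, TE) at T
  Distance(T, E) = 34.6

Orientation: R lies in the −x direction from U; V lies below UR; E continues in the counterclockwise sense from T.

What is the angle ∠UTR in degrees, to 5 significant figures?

51.651°

U is at the origin; UR is horizontal with |UR| = 30.9 and R on the −x side, so R = (-30.900, 0.0000). The tangent condition forces VR to be normal to UR, so V = R + (0, -6.6) = (-30.900, -6.6000). On A1, R sits at bearing 90° from V; a 140° counterclockwise sweep puts T at bearing 230°, so T = V + 6.6·(cos 230°, sin 230°) = (-35.142, -11.656). Then cos ∠UTR = TU·TR / (|TU||TR|), giving 51.651°.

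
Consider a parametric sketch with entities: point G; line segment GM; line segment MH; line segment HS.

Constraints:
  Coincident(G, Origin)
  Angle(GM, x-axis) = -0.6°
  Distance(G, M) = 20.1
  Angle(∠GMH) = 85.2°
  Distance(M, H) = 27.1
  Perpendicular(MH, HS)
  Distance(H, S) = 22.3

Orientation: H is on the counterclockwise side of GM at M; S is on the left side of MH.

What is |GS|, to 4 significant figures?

25.52

G is at the origin; GM runs at -0.6° with length 20.1, so M = 20.1·(cos -0.6°, sin -0.6°) = (20.10, -0.2105). ∠GMH = 85.2°, so MH runs at -0.6° + (180° − 85.2°) = 94.20° from the x-axis; with |MH| = 27.1, H = M + 27.1·(cos 94.20°, sin 94.20°) = (18.11, 26.82). MH ⟂ HS; with |HS| = 22.3 on the left of MH, S = H + 22.3·(-0.9973, -0.07324) = (-4.126, 25.18). Then |GS| = |S − G| = 25.52.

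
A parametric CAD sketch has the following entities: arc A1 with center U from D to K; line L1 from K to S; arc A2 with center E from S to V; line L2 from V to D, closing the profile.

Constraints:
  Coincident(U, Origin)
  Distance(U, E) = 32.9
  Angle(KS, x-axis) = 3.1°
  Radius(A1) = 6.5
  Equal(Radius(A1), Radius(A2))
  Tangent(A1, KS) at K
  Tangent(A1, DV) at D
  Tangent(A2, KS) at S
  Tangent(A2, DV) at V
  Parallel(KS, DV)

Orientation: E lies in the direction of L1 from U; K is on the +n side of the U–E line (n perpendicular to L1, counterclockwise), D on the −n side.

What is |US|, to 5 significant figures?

33.536

The slot axis is L1's direction at 3.1°, so u = (cos 3.1°, sin 3.1°) = (0.99854, 0.054079) and n = (−sin 3.1°, cos 3.1°) = (-0.054079, 0.99854). U is at the origin and E lies 32.9 along u from U, so E = 32.9·u = (32.852, 1.7792). Tangency of A1 to both parallel lines with radius 6.5 puts K and D at U ± 6.5·n: K = (-0.35151, 6.4905), D = (0.35151, -6.4905). Equal radii place S and V the same way about E: S = E + 6.5·n = (32.500, 8.2697), V = E − 6.5·n = (33.203, -4.7113). Then |US| = |S − U| = 33.536.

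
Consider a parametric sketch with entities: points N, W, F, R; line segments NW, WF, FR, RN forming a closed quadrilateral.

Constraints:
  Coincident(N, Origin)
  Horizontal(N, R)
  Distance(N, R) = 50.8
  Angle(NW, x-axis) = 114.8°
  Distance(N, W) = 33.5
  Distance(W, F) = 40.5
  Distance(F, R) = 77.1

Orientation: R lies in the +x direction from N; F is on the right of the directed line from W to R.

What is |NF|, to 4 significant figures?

27.16

N is at the origin; N and R share the same y with |NR| = 50.8 and R in +x, so R = (50.8, 0). NW runs at 114.8° with |NW| = 33.5, so W = (-14.05, 30.41). F is determined by |WF| = 40.5 and |FR| = 77.1 together: it lies at the intersection of circle(W, 40.5) and circle(R, 77.1). With |WR| = 71.63, the foot of the radical line on WR is 5.769 from W and the perpendicular offset is √(40.5² − 5.769²) = 40.09. Taking the right-of-WR solution: F = (-25.85, -8.333).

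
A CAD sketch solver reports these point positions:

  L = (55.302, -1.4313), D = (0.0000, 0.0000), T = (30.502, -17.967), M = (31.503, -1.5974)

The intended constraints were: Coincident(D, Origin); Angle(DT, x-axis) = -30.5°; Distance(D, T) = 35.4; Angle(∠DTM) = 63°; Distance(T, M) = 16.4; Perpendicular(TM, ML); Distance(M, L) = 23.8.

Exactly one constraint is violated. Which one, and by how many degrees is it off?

Perpendicular(TM, ML) — off by 3.90°.

D = (0.00, 0.00) ✓; DT at -30.50° ✓; |DT| = 35.40 ✓; ∠DTM = 63.00° ✓; |TM| = 16.40 ✓; ∠(TM, ML) = 86.10° ✗; |ML| = 23.80 ✓.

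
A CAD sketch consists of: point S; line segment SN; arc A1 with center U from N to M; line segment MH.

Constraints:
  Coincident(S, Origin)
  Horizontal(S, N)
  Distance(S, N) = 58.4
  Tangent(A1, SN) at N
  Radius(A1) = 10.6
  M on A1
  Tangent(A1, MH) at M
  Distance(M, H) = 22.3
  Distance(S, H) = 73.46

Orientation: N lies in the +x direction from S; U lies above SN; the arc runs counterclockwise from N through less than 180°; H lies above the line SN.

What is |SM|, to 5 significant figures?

69.954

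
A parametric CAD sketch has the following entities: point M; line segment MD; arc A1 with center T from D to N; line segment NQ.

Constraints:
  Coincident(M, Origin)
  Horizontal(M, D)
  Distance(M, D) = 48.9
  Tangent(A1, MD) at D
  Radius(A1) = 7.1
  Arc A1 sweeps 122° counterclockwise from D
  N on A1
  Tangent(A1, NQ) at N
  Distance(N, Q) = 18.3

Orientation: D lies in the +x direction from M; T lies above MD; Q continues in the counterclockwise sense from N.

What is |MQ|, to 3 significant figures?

52.4

M is at the origin; M and D share the same y with |MD| = 48.9 and D on the +x side, so D = (48.9, 0.00). Tangency of A1 to MD means the radius TD is perpendicular to MD, so T = D + (0, 7.1) = (48.9, 7.10). On A1, D sits at bearing -90° from T; a 122° counterclockwise sweep puts N at bearing 32°, so N = T + 7.1·(cos 32°, sin 32°) = (54.9, 10.9). The tangent condition forces TN to be normal to NQ, so NQ runs along (−sin 32°, cos 32°); with |NQ| = 18.3, Q = (45.2, 26.4). Then |MQ| = |Q − M| = 52.4.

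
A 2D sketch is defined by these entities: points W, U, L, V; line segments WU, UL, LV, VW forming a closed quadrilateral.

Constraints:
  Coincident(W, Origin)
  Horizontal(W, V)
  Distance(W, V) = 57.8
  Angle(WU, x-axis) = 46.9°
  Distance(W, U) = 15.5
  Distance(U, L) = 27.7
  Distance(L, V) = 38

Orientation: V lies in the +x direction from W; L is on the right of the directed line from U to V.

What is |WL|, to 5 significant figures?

26.263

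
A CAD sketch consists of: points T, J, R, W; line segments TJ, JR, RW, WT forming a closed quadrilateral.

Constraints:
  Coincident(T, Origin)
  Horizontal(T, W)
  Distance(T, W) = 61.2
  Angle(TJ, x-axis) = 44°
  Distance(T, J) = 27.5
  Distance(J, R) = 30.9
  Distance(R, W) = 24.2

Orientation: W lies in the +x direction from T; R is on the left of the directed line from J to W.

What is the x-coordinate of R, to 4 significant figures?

50.57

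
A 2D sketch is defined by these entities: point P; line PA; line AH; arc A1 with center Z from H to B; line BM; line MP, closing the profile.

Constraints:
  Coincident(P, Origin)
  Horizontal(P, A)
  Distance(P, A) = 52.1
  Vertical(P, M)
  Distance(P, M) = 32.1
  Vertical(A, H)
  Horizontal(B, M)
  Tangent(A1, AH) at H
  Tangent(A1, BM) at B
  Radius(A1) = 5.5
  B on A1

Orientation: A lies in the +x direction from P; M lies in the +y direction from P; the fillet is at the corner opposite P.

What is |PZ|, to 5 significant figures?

53.657

PM is vertical with |PM| = 32.1 and M on the +y side, so M = (0.0000, 32.100). The virtual corner opposite P is at (52.100, 32.100). The tangent condition forces ZH to be normal to AH and since A1 is tangent to BM there, ZB ⟂ BM, with radius 5.5, so the center Z sits 5.5 in from both sides at Z = (46.600, 26.600). Then |PZ| = |Z − P| = 53.657.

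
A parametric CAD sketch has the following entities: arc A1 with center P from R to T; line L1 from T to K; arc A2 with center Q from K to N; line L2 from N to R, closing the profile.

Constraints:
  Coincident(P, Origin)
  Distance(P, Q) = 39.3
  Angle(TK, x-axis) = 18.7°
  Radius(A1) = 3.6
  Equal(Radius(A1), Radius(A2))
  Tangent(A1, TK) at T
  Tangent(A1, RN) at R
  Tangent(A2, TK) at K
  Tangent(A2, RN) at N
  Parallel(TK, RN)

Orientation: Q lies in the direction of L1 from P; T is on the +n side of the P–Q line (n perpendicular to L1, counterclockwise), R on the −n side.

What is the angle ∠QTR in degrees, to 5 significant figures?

84.766°

The slot axis is L1's direction at 18.7°, so u = (cos 18.7°, sin 18.7°) = (0.94721, 0.32061) and n = (−sin 18.7°, cos 18.7°) = (-0.32061, 0.94721). P is at the origin and Q lies 39.3 along u from P, so Q = 39.3·u = (37.225, 12.600). Tangency of A1 to both parallel lines with radius 3.6 puts T and R at P ± 3.6·n: T = (-1.1542, 3.4100), R = (1.1542, -3.4100). Then cos ∠QTR = TQ·TR / (|TQ||TR|), giving 84.766°.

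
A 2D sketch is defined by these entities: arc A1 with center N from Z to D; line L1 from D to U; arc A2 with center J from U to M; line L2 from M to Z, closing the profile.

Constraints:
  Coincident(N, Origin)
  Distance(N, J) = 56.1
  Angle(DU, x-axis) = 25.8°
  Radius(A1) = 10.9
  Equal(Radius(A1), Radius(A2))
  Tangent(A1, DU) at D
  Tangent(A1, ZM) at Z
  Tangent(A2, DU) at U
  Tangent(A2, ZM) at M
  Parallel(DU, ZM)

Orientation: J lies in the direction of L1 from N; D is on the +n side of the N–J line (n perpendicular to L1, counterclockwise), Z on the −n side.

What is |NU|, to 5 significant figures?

57.149

The slot axis is L1's direction at 25.8°, so u = (cos 25.8°, sin 25.8°) = (0.90032, 0.43523) and n = (−sin 25.8°, cos 25.8°) = (-0.43523, 0.90032). N is at the origin and J lies 56.1 along u from N, so J = 56.1·u = (50.508, 24.416). Tangency of A1 to both parallel lines with radius 10.9 puts D and Z at N ± 10.9·n: D = (-4.7440, 9.8135), Z = (4.7440, -9.8135). Equal radii place U and M the same way about J: U = J + 10.9·n = (45.764, 34.230), M = J − 10.9·n = (55.252, 14.603). Then |NU| = |U − N| = 57.149.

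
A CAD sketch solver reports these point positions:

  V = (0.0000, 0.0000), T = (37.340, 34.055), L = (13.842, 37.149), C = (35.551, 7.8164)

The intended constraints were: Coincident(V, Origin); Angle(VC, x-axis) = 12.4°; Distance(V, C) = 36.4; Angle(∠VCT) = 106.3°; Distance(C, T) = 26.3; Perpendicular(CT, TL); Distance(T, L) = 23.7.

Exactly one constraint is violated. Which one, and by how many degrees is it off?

Perpendicular(CT, TL) — off by 3.60°.

V = (0.00, 0.00) ✓; VC at 12.40° ✓; |VC| = 36.40 ✓; ∠VCT = 106.3° ✓; |CT| = 26.30 ✓; ∠(CT, TL) = 86.40° ✗; |TL| = 23.70 ✓.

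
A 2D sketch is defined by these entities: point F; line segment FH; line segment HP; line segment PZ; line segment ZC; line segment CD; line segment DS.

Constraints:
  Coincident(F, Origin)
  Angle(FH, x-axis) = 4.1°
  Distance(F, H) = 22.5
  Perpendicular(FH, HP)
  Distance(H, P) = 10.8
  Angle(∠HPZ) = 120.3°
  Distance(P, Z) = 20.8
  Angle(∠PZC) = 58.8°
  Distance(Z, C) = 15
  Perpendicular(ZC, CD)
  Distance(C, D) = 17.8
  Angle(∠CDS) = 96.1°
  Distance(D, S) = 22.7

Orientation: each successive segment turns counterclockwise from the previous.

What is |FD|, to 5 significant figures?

23.513

F is at the origin; FH runs at 4.1° with length 22.5, so H = (22.442, 1.6087). FH is perpendicular to HP, so HP runs at 94.100°; with |HP| = 10.8, P = (21.670, 12.381). ∠HPZ = 120.3° gives PZ at 153.80° from the x-axis; with |PZ| = 20.8, Z = (3.0073, 21.564). ∠PZC = 58.8° gives ZC at -85.000° from the x-axis; with |ZC| = 15.0, C = (4.3146, 6.6215). ZC is perpendicular to CD, so CD runs at 5.0000°; with |CD| = 17.8, D = (22.047, 8.1728). Then |FD| = |D − F| = 23.513.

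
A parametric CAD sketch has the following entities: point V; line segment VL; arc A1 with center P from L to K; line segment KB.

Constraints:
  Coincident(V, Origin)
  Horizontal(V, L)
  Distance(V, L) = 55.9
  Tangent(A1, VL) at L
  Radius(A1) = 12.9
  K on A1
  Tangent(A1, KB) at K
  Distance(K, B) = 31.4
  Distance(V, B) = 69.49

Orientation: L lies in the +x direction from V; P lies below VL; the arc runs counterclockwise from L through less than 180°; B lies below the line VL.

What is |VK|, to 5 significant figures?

46.378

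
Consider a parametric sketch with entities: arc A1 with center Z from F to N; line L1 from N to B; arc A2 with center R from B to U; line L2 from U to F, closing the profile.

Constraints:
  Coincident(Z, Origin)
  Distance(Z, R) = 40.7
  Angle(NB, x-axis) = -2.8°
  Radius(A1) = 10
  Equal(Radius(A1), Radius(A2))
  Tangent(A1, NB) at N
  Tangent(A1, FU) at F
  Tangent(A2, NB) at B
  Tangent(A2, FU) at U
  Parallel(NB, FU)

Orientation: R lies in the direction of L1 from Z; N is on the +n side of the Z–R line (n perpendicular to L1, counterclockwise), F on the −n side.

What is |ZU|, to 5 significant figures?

41.910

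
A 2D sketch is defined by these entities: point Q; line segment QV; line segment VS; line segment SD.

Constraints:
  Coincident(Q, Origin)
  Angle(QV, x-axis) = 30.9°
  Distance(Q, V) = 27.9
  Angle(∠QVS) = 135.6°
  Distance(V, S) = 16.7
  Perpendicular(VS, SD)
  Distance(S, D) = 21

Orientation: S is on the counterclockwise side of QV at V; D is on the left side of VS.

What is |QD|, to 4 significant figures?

36.66

∠QVS = 135.6°, so VS runs at 30.9° + (180° − 135.6°) = 75.30° from the x-axis; with |VS| = 16.7, S = V + 16.7·(cos 75.30°, sin 75.30°) = (28.18, 30.48). The perpendicularity gives SD at right angles to VS; with |SD| = 21.0 on the left of VS, D = S + 21.0·(-0.9673, 0.2538) = (7.865, 35.81). Then |QD| = |D − Q| = 36.66.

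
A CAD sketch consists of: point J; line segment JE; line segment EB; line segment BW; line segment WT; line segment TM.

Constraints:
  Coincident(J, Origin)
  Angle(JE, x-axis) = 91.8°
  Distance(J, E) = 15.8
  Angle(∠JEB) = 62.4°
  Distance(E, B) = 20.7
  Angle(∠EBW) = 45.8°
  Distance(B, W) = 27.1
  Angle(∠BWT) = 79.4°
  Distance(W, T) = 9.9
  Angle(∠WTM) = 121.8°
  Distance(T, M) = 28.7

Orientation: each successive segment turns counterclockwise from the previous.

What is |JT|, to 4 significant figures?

11.53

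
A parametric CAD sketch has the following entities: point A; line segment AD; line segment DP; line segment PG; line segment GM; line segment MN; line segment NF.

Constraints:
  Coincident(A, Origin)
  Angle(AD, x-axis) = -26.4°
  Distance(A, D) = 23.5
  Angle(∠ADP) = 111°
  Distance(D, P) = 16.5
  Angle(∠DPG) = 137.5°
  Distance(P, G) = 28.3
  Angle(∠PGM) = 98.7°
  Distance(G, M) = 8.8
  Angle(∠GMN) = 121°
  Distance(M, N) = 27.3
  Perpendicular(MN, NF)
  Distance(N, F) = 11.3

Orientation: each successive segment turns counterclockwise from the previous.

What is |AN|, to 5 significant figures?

13.985

A is at the origin; AD runs at -26.4° with length 23.5, so D = (21.049, -10.449). ∠ADP = 111.0° gives DP at 42.600° from the x-axis; with |DP| = 16.5, P = (33.195, 0.71953). ∠DPG = 137.5° gives PG at 85.100° from the x-axis; with |PG| = 28.3, G = (35.612, 28.916). ∠PGM = 98.7° gives GM at 166.40° from the x-axis; with |GM| = 8.8, M = (27.059, 30.985). ∠GMN = 121.0° gives MN at -134.60° from the x-axis; with |MN| = 27.3, N = (7.8901, 11.547). Then |AN| = |N − A| = 13.985.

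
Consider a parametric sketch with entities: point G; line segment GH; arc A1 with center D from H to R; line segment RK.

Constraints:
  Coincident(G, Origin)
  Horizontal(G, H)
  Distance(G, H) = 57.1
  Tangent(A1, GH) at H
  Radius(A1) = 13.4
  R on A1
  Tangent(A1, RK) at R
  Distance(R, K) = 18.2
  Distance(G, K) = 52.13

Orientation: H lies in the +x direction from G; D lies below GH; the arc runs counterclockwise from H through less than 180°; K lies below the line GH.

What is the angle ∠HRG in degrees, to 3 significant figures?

122°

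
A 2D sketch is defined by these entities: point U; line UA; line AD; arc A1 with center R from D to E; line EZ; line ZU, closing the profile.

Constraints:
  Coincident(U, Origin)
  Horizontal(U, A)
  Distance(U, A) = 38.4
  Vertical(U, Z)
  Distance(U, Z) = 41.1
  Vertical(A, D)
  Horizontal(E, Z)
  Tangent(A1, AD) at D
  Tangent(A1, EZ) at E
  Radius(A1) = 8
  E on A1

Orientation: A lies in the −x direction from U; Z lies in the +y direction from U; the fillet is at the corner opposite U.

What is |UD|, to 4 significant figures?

50.70

U is at the origin; UA is horizontal with |UA| = 38.4 and A on the −x side, so A = (-38.40, 0.000). U and Z share the same x with |UZ| = 41.1 and Z on the +y side, so Z = (0.000, 41.10). The virtual corner opposite U is at (-38.40, 41.10). The tangent condition forces RD to be normal to AD and tangency of A1 to EZ means the radius RE is perpendicular to EZ, with radius 8.0, so the center R sits 8.0 in from both sides at R = (-30.40, 33.10). That places the tangent points at D = (-38.40, 33.10) on AD and E = (-30.40, 41.10) on EZ. Then |UD| = |D − U| = 50.70.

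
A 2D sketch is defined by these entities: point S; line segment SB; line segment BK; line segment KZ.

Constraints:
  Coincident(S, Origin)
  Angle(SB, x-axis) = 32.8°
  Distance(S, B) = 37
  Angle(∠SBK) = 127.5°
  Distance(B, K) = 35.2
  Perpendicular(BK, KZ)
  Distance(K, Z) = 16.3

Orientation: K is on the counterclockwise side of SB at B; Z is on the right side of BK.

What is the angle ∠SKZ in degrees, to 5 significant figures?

116.95°

S is at the origin; SB runs at 32.8° with length 37.0, so B = 37.0·(cos 32.8°, sin 32.8°) = (31.101, 20.043). ∠SBK = 127.5°, so BK runs at 32.8° + (180° − 127.5°) = 85.300° from the x-axis; with |BK| = 35.2, K = B + 35.2·(cos 85.300°, sin 85.300°) = (33.985, 55.125). BK is perpendicular to KZ; with |KZ| = 16.3 on the right of BK, Z = K + 16.3·(0.99664, -0.081939) = (50.230, 53.789). Then cos ∠SKZ = KS·KZ / (|KS||KZ|), giving 116.95°.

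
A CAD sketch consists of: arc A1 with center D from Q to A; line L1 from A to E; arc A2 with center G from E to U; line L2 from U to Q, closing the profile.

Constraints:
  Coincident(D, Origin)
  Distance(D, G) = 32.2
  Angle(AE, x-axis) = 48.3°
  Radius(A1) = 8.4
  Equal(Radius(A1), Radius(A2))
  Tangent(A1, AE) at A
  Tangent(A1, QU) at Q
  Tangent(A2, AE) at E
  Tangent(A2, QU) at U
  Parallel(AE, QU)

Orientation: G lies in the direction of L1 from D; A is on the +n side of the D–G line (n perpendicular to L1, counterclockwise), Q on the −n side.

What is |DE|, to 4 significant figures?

33.28

Tangency of A1 to both parallel lines with radius 8.4 puts A and Q at D ± 8.4·n: A = (-6.272, 5.588), Q = (6.272, -5.588). Equal radii place E and U the same way about G: E = G + 8.4·n = (15.15, 29.63), U = G − 8.4·n = (27.69, 18.45). Then |DE| = |E − D| = 33.28.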